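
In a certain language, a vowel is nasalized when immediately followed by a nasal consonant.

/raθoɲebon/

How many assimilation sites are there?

/o/ before nasal /ɲ/ → [õ]
/o/ before nasal /n/ → [õ]
2 segments change.

2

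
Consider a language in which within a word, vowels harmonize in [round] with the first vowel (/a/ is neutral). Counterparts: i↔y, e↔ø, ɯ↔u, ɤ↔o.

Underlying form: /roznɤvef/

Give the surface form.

/ɤ/ harmonizes with /o/ ([+round]) → [o]
/e/ harmonizes with /o/ ([+round]) → [ø]

[roznovøf]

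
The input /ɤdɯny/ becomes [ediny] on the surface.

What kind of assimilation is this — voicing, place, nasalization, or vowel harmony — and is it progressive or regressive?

/ɤ/→[e] /ɯ/→[i].
Vowels agree with the last vowel, so the harmony is regressive.

vowel harmony, regressive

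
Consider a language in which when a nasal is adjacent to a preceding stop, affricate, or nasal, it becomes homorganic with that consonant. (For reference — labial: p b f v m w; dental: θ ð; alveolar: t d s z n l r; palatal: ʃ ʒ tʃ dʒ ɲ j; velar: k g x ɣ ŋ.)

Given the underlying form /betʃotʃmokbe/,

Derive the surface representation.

[betʃotʃɲokbe]

/m/ after /tʃ/ (palatal) → [ɲ]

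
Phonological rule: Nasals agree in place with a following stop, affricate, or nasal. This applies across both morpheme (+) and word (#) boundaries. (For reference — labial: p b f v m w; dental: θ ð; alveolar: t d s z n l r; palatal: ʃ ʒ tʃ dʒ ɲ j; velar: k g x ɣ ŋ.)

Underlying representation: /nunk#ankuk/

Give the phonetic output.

/n/ before /k/ (velar) → [ŋ]
/n/ before /k/ (velar) → [ŋ]

[nuŋk#aŋkuk]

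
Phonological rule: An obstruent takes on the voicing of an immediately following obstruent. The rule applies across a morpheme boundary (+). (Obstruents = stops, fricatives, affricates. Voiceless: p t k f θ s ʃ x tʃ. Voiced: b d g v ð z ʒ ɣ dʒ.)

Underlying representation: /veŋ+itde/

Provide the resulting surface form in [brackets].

[veŋ+idde]

/t/ before /d/ (voiced) → [d]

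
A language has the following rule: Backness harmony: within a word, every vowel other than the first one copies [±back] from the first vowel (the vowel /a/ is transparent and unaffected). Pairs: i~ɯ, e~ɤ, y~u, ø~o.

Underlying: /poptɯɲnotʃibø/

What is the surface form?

[poptɯɲnotʃɯbo]

/i/ harmonizes with /o/ ([+back]) → [ɯ]
/ø/ harmonizes with /o/ ([+back]) → [o]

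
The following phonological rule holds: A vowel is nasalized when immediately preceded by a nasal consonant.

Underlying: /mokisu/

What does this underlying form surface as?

/o/ after nasal /m/ → [õ]

[mõkisu]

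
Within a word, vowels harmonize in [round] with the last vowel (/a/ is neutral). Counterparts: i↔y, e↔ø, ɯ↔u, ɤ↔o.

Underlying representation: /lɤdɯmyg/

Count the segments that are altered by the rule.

2

/ɤ/ harmonizes with /y/ ([+round]) → [o]
/ɯ/ harmonizes with /y/ ([+round]) → [u]
2 segments change.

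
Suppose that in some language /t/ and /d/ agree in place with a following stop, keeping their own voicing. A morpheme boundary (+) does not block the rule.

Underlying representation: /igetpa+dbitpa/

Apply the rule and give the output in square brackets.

/t/ before /p/ (labial) → [p]
/d/ before /b/ (labial) → [b]
/t/ before /p/ (labial) → [p]

[igeppa+bbippa]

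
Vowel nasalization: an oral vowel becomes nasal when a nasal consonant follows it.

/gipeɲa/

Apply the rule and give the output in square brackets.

/e/ before nasal /ɲ/ → [ẽ]

[gipẽɲa]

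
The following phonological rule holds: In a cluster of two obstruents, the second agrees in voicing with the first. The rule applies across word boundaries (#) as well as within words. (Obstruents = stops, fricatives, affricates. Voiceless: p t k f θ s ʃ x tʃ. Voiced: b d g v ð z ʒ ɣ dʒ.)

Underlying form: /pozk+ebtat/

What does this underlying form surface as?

/k/ after /z/ (voiced) → [g]
/t/ after /b/ (voiced) → [d]

[pozg+ebdat]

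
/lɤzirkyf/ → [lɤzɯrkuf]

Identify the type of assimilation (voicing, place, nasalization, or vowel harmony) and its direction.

vowel harmony, progressive

/i/→[ɯ] /y/→[u].
Vowels agree with the first vowel, so the harmony is progressive.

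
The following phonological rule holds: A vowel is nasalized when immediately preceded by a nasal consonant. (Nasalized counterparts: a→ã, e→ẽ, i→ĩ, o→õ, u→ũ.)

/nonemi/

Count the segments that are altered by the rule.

/o/ after nasal /n/ → [õ]
/e/ after nasal /n/ → [ẽ]
/i/ after nasal /m/ → [ĩ]
3 segments change.

3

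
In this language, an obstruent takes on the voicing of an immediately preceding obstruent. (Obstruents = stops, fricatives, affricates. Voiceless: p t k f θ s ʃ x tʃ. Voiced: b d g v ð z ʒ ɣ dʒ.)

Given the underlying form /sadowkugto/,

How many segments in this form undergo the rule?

/t/ after /g/ (voiced) → [d]
1 segment changes.

1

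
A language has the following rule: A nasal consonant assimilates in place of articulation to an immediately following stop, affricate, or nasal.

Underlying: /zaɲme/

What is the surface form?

[zamme]

/ɲ/ before /m/ (labial) → [m]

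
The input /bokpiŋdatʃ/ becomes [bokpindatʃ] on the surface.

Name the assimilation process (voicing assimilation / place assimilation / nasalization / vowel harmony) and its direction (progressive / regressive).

/ŋ/→[n].
Each target copies a feature from the following segment, so the direction is regressive.

place assimilation, regressive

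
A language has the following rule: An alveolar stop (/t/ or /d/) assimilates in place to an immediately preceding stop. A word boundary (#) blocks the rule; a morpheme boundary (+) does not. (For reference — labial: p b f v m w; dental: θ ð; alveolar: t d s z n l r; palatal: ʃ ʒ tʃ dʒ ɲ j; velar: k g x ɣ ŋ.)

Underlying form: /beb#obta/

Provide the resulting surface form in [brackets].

[beb#obpa]

/t/ after /b/ (labial) → [p]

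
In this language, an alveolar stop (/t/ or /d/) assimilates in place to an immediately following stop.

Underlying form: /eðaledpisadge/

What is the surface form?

[eðalebpisagge]

/d/ before /p/ (labial) → [b]
/d/ before /g/ (velar) → [g]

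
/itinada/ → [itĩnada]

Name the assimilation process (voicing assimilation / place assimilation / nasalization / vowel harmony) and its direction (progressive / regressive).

nasalization, regressive

/i/→[ĩ].
Each target copies a feature from the following segment, so the direction is regressive.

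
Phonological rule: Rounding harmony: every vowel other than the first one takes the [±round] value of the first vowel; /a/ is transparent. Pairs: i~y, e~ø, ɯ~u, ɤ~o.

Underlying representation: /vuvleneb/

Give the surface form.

/e/ harmonizes with /u/ ([+round]) → [ø]
/e/ harmonizes with /u/ ([+round]) → [ø]

[vuvlønøb]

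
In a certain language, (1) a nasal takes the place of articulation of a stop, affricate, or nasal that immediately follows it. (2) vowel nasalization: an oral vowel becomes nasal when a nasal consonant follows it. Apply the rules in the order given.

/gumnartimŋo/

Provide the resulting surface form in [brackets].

[gũnnartĩŋŋo]

Rule 1: /m/ before /n/ (alveolar) → [n]
Rule 1: /m/ before /ŋ/ (velar) → [ŋ]
After rule 1: gunnartiŋŋo
Rule 2: /u/ before nasal /n/ → [ũ]
Rule 2: /i/ before nasal /ŋ/ → [ĩ]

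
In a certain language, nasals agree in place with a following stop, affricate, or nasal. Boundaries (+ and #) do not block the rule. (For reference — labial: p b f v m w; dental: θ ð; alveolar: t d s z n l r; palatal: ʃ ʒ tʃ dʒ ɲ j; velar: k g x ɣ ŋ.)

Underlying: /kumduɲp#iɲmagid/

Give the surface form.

[kundump#immagid]

/m/ before /d/ (alveolar) → [n]
/ɲ/ before /p/ (labial) → [m]
/ɲ/ before /m/ (labial) → [m]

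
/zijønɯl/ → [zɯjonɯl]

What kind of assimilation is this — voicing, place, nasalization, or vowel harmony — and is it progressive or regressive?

vowel harmony, regressive

/i/→[ɯ] /ø/→[o].
Vowels agree with the last vowel, so the harmony is regressive.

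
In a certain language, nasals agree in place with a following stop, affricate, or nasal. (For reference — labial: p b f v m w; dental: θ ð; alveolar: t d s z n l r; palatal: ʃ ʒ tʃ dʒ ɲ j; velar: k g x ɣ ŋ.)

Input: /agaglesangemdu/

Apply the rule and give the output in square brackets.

[agaglesaŋgendu]

/n/ before /g/ (velar) → [ŋ]
/m/ before /d/ (alveolar) → [n]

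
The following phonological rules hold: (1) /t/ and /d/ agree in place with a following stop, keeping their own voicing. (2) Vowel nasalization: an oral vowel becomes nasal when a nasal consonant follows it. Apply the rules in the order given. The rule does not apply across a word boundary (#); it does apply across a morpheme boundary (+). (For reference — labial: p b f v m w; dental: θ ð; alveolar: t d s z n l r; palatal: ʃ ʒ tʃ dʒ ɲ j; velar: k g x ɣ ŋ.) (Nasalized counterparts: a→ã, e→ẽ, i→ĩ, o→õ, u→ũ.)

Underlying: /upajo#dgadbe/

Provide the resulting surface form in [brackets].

[upajo#ggabbe]

Rule 1: /d/ before /g/ (velar) → [g]
Rule 1: /d/ before /b/ (labial) → [b]
After rule 1: upajo#ggabbe
Rule 2: no segment meets the rule's conditions; no change.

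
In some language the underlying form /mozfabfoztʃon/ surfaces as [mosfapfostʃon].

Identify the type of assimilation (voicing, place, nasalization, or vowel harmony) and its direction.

/z/→[s] /b/→[p] /z/→[s].
Each target copies a feature from the following segment, so the direction is regressive.

voicing assimilation, regressive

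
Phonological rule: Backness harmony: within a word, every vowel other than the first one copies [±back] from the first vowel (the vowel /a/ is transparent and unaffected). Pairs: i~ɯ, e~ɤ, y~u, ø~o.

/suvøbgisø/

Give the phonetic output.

[suvobgɯso]

/ø/ harmonizes with /u/ ([+back]) → [o]
/i/ harmonizes with /u/ ([+back]) → [ɯ]
/ø/ harmonizes with /u/ ([+back]) → [o]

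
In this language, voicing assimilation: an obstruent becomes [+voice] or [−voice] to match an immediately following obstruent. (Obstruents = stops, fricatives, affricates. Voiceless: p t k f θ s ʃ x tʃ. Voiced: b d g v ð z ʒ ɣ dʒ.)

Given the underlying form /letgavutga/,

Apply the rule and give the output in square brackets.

[ledgavudga]

/t/ before /g/ (voiced) → [d]
/t/ before /g/ (voiced) → [d]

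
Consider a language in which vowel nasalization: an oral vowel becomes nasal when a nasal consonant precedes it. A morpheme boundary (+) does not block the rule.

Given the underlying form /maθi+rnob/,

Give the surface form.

/a/ after nasal /m/ → [ã]
/o/ after nasal /n/ → [õ]

[mãθi+rnõb]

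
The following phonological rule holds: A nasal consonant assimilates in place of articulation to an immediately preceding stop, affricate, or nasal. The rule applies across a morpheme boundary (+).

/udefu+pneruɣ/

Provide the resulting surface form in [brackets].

/n/ after /p/ (labial) → [m]

[udefu+pmeruɣ]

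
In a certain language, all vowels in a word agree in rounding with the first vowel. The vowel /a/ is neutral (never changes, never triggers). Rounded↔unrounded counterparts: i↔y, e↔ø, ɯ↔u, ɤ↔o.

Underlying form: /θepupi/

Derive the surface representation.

[θepɯpi]

/u/ harmonizes with /e/ ([-round]) → [ɯ]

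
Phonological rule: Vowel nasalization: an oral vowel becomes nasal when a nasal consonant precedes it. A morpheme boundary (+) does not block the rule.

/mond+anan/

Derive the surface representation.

[mõnd+anãn]

/o/ after nasal /m/ → [õ]
/a/ after nasal /n/ → [ã]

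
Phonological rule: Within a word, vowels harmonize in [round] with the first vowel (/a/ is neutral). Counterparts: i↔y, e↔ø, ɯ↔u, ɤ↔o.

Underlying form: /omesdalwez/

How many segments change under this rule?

/e/ harmonizes with /o/ ([+round]) → [ø]
/e/ harmonizes with /o/ ([+round]) → [ø]
2 segments change.

2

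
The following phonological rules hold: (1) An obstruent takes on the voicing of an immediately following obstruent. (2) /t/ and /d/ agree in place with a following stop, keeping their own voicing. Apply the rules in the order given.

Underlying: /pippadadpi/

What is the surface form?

[pippadappi]

Rule 1: /d/ before /p/ (voiceless) → [t]
After rule 1: pippadatpi
Rule 2: /t/ before /p/ (labial) → [p]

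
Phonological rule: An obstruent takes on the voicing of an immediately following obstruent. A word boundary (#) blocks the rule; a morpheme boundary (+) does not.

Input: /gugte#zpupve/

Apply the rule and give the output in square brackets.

/g/ before /t/ (voiceless) → [k]
/z/ before /p/ (voiceless) → [s]
/p/ before /v/ (voiced) → [b]

[gukte#spubve]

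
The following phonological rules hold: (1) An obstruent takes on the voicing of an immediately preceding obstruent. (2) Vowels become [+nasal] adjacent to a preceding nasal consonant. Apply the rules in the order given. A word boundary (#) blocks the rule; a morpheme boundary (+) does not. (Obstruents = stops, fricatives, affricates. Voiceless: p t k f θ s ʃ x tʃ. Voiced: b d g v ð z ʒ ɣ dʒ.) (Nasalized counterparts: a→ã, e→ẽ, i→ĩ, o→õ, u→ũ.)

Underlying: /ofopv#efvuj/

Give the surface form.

[ofopf#effuj]

Rule 1: /v/ after /p/ (voiceless) → [f]
Rule 1: /v/ after /f/ (voiceless) → [f]
After rule 1: ofopf#effuj
Rule 2: no segment meets the rule's conditions; no change.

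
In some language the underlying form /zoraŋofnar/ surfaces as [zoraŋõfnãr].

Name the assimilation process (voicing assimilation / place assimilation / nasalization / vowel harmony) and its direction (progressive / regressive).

/o/→[õ] /a/→[ã].
Each target copies a feature from the preceding segment, so the direction is progressive.

nasalization, progressive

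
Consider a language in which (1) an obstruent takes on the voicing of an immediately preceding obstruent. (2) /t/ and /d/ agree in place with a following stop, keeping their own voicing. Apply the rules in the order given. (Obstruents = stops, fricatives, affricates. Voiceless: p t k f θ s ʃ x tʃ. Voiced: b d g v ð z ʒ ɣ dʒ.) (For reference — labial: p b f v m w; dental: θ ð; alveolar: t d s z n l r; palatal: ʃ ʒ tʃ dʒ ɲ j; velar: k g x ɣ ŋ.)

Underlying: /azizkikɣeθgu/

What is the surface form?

[azizgikxeθku]

Rule 1: /k/ after /z/ (voiced) → [g]
Rule 1: /ɣ/ after /k/ (voiceless) → [x]
Rule 1: /g/ after /θ/ (voiceless) → [k]
After rule 1: azizgikxeθku
Rule 2: no segment meets the rule's conditions; no change.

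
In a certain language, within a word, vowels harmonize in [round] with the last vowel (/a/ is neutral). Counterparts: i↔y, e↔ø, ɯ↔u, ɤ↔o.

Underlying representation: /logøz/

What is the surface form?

[logøz]

no segment meets the rule's conditions; no change.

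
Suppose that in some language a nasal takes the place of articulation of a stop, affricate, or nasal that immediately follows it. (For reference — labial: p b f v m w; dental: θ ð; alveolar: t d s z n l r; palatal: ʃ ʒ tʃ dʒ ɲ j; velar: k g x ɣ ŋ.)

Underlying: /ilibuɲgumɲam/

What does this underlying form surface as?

[ilibuŋguɲɲam]

/ɲ/ before /g/ (velar) → [ŋ]
/m/ before /ɲ/ (palatal) → [ɲ]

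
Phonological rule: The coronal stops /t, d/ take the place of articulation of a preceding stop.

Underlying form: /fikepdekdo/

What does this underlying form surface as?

[fikepbekgo]

/d/ after /p/ (labial) → [b]
/d/ after /k/ (velar) → [g]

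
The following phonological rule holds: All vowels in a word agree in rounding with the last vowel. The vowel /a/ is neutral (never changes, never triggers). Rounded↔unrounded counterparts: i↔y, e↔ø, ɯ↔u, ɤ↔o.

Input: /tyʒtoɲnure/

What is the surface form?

[tiʒtɤɲnɯre]

/y/ harmonizes with /e/ ([-round]) → [i]
/o/ harmonizes with /e/ ([-round]) → [ɤ]
/u/ harmonizes with /e/ ([-round]) → [ɯ]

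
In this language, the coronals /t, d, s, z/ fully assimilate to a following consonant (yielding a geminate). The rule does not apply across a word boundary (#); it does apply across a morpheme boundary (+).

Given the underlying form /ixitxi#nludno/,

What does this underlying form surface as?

[ixixxi#nlunno]

/t/ before /x/ → [x] (total assimilation)
/d/ before /n/ → [n] (total assimilation)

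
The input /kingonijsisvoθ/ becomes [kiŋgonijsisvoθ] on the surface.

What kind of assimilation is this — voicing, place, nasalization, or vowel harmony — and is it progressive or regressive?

place assimilation, regressive

/n/→[ŋ].
Each target copies a feature from the following segment, so the direction is regressive.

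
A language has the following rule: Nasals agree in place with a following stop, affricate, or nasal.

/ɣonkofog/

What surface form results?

/n/ before /k/ (velar) → [ŋ]

[ɣoŋkofog]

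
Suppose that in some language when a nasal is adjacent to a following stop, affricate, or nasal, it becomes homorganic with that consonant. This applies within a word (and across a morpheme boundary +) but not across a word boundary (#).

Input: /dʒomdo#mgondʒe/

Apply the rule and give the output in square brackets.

[dʒondo#ŋgoɲdʒe]

/m/ before /d/ (alveolar) → [n]
/m/ before /g/ (velar) → [ŋ]
/n/ before /dʒ/ (palatal) → [ɲ]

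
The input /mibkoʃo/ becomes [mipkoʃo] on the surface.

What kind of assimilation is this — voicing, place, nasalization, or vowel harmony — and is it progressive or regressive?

/b/→[p].
Each target copies a feature from the following segment, so the direction is regressive.

voicing assimilation, regressive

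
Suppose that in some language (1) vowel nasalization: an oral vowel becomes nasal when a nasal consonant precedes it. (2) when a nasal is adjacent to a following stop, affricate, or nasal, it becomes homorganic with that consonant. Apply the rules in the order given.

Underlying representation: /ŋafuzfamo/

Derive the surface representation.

Rule 1: /a/ after nasal /ŋ/ → [ã]
Rule 1: /o/ after nasal /m/ → [õ]
After rule 1: ŋãfuzfamõ
Rule 2: no segment meets the rule's conditions; no change.

[ŋãfuzfamõ]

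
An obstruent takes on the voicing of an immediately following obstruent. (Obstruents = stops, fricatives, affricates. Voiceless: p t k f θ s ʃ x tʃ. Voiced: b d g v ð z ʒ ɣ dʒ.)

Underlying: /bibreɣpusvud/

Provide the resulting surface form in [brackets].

/ɣ/ before /p/ (voiceless) → [x]
/s/ before /v/ (voiced) → [z]

[bibrexpuzvud]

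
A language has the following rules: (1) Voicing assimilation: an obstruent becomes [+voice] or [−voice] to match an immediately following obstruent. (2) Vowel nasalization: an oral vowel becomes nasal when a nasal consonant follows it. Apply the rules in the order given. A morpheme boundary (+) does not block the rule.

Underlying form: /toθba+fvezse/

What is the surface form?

Rule 1: /θ/ before /b/ (voiced) → [ð]
Rule 1: /f/ before /v/ (voiced) → [v]
Rule 1: /z/ before /s/ (voiceless) → [s]
After rule 1: toðba+vvesse
Rule 2: no segment meets the rule's conditions; no change.

[toðba+vvesse]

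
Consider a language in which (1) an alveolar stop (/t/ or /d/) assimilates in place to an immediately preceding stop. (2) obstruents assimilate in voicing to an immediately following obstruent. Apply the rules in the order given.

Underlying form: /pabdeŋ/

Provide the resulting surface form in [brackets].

Rule 1: /d/ after /b/ (labial) → [b]
After rule 1: pabbeŋ
Rule 2: no segment meets the rule's conditions; no change.

[pabbeŋ]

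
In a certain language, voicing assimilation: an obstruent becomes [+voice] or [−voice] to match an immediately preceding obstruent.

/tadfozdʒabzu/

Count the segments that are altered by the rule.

1

/f/ after /d/ (voiced) → [v]
1 segment changes.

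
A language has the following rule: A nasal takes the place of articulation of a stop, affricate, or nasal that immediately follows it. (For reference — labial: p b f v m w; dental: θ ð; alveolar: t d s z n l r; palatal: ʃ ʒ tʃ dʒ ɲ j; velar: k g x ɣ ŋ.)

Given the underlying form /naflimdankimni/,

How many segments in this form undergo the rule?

/m/ before /d/ (alveolar) → [n]
/n/ before /k/ (velar) → [ŋ]
/m/ before /n/ (alveolar) → [n]
3 segments change.

3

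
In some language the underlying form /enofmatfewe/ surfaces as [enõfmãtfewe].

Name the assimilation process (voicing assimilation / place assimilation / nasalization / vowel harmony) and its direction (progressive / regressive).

/o/→[õ] /a/→[ã].
Each target copies a feature from the preceding segment, so the direction is progressive.

nasalization, progressive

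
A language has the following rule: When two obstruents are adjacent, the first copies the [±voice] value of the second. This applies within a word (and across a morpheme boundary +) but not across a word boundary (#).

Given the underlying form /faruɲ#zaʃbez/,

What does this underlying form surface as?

/ʃ/ before /b/ (voiced) → [ʒ]

[faruɲ#zaʒbez]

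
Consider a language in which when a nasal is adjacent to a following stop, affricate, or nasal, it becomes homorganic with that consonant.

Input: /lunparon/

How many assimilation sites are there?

1

/n/ before /p/ (labial) → [m]
1 segment changes.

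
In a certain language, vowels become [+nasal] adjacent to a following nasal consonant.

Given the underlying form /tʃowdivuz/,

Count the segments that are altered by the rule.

0

No segment meets the rule's conditions.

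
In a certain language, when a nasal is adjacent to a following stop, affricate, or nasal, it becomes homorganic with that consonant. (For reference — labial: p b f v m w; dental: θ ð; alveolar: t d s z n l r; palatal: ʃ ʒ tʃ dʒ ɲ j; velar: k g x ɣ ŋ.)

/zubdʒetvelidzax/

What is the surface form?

no segment meets the rule's conditions; no change.

[zubdʒetvelidzax]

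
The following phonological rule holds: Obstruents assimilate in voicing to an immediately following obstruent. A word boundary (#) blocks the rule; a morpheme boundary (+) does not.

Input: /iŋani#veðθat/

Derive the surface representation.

[iŋani#veθθat]

/ð/ before /θ/ (voiceless) → [θ]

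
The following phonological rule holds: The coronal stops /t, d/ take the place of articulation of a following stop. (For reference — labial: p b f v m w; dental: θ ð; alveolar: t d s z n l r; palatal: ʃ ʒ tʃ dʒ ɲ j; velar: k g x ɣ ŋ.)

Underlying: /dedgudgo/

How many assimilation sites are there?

2

/d/ before /g/ (velar) → [g]
/d/ before /g/ (velar) → [g]
2 segments change.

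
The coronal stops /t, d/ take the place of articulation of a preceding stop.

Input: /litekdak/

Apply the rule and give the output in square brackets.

/d/ after /k/ (velar) → [g]

[litekgak]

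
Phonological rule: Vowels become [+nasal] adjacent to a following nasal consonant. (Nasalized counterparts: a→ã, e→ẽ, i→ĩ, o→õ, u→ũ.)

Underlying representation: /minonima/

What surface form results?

[mĩnõnĩma]

/i/ before nasal /n/ → [ĩ]
/o/ before nasal /n/ → [õ]
/i/ before nasal /m/ → [ĩ]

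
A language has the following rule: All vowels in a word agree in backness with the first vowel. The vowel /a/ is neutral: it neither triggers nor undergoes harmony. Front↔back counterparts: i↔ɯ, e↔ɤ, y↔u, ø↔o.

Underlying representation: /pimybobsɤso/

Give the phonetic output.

/o/ harmonizes with /i/ ([-back]) → [ø]
/ɤ/ harmonizes with /i/ ([-back]) → [e]
/o/ harmonizes with /i/ ([-back]) → [ø]

[pimybøbsesø]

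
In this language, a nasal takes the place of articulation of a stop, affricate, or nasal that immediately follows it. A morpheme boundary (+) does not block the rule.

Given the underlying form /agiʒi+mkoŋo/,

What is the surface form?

[agiʒi+ŋkoŋo]

/m/ before /k/ (velar) → [ŋ]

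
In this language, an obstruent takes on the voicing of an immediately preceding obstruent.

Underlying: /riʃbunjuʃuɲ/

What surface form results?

/b/ after /ʃ/ (voiceless) → [p]

[riʃpunjuʃuɲ]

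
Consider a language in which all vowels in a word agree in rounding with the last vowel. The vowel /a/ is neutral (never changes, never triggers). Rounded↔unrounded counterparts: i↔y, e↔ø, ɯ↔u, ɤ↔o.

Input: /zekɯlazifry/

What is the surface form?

[zøkulazyfry]

/e/ harmonizes with /y/ ([+round]) → [ø]
/ɯ/ harmonizes with /y/ ([+round]) → [u]
/i/ harmonizes with /y/ ([+round]) → [y]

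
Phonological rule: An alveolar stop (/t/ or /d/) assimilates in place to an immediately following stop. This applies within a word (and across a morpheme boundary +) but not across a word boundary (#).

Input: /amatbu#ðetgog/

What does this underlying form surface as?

[amapbu#ðekgog]

/t/ before /b/ (labial) → [p]
/t/ before /g/ (velar) → [k]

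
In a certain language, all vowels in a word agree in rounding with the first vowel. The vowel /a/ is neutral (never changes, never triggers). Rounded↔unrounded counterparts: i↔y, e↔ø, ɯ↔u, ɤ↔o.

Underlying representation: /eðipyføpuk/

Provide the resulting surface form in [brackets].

[eðipifepɯk]

/y/ harmonizes with /e/ ([-round]) → [i]
/ø/ harmonizes with /e/ ([-round]) → [e]
/u/ harmonizes with /e/ ([-round]) → [ɯ]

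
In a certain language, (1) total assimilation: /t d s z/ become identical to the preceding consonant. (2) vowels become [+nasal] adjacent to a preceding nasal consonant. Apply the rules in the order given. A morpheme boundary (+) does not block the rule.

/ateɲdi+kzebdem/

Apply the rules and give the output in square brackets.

[ateɲɲĩ+kkebbem]

Rule 1: /d/ after /ɲ/ → [ɲ] (total assimilation)
Rule 1: /z/ after /k/ → [k] (total assimilation)
Rule 1: /d/ after /b/ → [b] (total assimilation)
After rule 1: ateɲɲi+kkebbem
Rule 2: /i/ after nasal /ɲ/ → [ĩ]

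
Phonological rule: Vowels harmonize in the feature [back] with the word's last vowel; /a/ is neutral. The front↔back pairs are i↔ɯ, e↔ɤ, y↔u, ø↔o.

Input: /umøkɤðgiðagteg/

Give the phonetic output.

/u/ harmonizes with /e/ ([-back]) → [y]
/ɤ/ harmonizes with /e/ ([-back]) → [e]

[ymøkeðgiðagteg]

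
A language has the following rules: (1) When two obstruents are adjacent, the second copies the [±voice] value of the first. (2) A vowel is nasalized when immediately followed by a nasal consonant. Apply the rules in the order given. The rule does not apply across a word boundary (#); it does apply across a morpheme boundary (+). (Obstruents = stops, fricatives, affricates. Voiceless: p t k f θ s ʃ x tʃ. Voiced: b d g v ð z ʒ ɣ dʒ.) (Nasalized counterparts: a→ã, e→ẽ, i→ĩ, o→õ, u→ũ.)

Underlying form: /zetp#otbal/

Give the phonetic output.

Rule 1: /b/ after /t/ (voiceless) → [p]
After rule 1: zetp#otpal
Rule 2: no segment meets the rule's conditions; no change.

[zetp#otpal]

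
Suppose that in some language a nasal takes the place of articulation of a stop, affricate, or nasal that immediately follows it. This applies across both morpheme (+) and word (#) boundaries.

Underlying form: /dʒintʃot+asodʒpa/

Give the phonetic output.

[dʒiɲtʃot+asodʒpa]

/n/ before /tʃ/ (palatal) → [ɲ]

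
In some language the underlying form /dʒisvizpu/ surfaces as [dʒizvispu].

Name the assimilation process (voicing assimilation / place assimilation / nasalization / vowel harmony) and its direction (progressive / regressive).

/s/→[z] /z/→[s].
Each target copies a feature from the following segment, so the direction is regressive.

voicing assimilation, regressive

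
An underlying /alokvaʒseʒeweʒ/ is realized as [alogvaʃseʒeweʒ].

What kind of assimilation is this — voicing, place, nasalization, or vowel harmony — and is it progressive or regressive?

/k/→[g] /ʒ/→[ʃ].
Each target copies a feature from the following segment, so the direction is regressive.

voicing assimilation, regressive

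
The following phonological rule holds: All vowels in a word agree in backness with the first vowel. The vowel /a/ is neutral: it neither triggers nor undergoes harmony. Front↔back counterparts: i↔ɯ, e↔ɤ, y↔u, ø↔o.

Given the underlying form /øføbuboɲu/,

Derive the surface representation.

[øføbybøɲy]

/u/ harmonizes with /ø/ ([-back]) → [y]
/o/ harmonizes with /ø/ ([-back]) → [ø]
/u/ harmonizes with /ø/ ([-back]) → [y]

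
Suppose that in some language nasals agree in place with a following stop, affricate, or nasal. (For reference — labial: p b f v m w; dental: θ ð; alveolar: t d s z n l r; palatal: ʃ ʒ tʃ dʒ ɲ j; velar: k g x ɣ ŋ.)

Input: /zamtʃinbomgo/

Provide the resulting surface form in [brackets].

[zaɲtʃimboŋgo]

/m/ before /tʃ/ (palatal) → [ɲ]
/n/ before /b/ (labial) → [m]
/m/ before /g/ (velar) → [ŋ]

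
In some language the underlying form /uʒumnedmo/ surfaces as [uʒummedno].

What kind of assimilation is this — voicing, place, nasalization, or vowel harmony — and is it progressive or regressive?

/n/→[m] /m/→[n].
Each target copies a feature from the preceding segment, so the direction is progressive.

place assimilation, progressive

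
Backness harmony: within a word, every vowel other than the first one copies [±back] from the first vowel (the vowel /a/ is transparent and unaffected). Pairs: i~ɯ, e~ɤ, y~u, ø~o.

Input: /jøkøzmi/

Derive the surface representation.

no segment meets the rule's conditions; no change.

[jøkøzmi]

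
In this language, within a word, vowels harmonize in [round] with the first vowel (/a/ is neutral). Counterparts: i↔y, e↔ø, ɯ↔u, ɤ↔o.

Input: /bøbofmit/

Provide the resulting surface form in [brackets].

[bøbofmyt]

/i/ harmonizes with /ø/ ([+round]) → [y]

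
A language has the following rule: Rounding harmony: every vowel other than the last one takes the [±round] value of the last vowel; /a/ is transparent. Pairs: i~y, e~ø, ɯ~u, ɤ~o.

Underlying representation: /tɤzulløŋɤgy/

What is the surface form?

[tozulløŋogy]

/ɤ/ harmonizes with /y/ ([+round]) → [o]
/ɤ/ harmonizes with /y/ ([+round]) → [o]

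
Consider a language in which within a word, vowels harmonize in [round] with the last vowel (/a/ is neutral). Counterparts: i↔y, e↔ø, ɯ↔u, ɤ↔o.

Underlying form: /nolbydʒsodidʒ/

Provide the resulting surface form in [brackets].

[nɤlbidʒsɤdidʒ]

/o/ harmonizes with /i/ ([-round]) → [ɤ]
/y/ harmonizes with /i/ ([-round]) → [i]
/o/ harmonizes with /i/ ([-round]) → [ɤ]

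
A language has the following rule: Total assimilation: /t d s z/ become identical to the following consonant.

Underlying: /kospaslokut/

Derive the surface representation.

/s/ before /p/ → [p] (total assimilation)
/s/ before /l/ → [l] (total assimilation)

[koppallokut]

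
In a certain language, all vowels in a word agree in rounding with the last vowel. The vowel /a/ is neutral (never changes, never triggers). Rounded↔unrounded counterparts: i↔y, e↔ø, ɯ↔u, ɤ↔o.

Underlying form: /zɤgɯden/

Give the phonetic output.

no segment meets the rule's conditions; no change.

[zɤgɯden]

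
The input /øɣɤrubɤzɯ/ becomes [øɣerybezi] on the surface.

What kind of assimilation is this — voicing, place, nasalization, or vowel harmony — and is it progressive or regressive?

/ɤ/→[e] /u/→[y] /ɤ/→[e] /ɯ/→[i].
Vowels agree with the first vowel, so the harmony is progressive.

vowel harmony, progressive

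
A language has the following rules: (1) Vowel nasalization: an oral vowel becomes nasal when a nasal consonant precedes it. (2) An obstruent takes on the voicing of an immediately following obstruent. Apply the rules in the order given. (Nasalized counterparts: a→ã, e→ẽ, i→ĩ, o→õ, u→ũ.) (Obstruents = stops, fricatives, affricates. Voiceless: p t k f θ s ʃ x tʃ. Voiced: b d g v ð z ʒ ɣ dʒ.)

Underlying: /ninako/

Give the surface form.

[nĩnãko]

Rule 1: /i/ after nasal /n/ → [ĩ]
Rule 1: /a/ after nasal /n/ → [ã]
After rule 1: nĩnãko
Rule 2: no segment meets the rule's conditions; no change.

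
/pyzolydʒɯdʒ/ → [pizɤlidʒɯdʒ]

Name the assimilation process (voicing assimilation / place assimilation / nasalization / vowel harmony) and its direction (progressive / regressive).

vowel harmony, regressive

/y/→[i] /o/→[ɤ] /y/→[i].
Vowels agree with the last vowel, so the harmony is regressive.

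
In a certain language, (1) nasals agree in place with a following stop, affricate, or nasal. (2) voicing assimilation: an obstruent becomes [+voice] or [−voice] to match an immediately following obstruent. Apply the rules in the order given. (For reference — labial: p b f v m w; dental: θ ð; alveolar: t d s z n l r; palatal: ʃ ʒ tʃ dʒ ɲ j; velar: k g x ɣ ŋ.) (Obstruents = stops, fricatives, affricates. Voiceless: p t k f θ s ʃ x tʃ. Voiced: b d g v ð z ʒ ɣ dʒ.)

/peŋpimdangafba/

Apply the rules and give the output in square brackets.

Rule 1: /ŋ/ before /p/ (labial) → [m]
Rule 1: /m/ before /d/ (alveolar) → [n]
Rule 1: /n/ before /g/ (velar) → [ŋ]
After rule 1: pempindaŋgafba
Rule 2: /f/ before /b/ (voiced) → [v]

[pempindaŋgavba]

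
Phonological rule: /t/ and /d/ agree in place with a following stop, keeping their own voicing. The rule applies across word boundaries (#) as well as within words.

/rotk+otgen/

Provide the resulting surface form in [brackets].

/t/ before /k/ (velar) → [k]
/t/ before /g/ (velar) → [k]

[rokk+okgen]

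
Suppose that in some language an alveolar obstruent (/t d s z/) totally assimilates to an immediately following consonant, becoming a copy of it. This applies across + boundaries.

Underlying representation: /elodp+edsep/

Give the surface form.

/d/ before /p/ → [p] (total assimilation)
/d/ before /s/ → [s] (total assimilation)

[elopp+essep]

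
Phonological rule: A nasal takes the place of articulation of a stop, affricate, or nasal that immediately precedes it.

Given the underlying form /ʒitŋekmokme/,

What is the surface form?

[ʒitnekŋokŋe]

/ŋ/ after /t/ (alveolar) → [n]
/m/ after /k/ (velar) → [ŋ]
/m/ after /k/ (velar) → [ŋ]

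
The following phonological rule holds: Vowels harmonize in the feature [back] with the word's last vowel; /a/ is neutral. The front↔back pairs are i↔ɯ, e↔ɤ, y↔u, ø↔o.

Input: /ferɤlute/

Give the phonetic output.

/ɤ/ harmonizes with /e/ ([-back]) → [e]
/u/ harmonizes with /e/ ([-back]) → [y]

[ferelyte]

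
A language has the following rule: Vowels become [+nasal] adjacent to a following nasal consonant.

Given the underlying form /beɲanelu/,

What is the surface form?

/e/ before nasal /ɲ/ → [ẽ]
/a/ before nasal /n/ → [ã]

[bẽɲãnelu]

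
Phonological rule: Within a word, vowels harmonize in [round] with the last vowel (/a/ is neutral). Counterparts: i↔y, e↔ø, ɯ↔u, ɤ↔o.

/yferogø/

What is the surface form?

[yførogø]

/e/ harmonizes with /ø/ ([+round]) → [ø]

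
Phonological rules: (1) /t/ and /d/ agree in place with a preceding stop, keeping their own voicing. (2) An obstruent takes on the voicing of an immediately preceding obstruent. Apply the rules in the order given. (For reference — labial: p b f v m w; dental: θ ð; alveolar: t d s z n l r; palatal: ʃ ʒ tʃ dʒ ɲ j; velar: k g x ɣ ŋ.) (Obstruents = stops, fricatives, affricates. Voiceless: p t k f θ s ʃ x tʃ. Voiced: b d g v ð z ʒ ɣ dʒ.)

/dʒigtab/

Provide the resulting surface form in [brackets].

Rule 1: /t/ after /g/ (velar) → [k]
After rule 1: dʒigkab
Rule 2: /k/ after /g/ (voiced) → [g]

[dʒiggab]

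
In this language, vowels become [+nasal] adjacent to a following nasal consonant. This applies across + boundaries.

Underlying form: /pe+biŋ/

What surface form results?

/i/ before nasal /ŋ/ → [ĩ]

[pe+bĩŋ]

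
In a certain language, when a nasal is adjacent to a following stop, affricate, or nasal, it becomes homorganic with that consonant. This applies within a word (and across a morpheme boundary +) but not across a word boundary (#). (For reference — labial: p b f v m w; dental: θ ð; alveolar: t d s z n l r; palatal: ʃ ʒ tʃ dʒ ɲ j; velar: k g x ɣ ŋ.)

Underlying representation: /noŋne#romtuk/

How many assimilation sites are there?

/ŋ/ before /n/ (alveolar) → [n]
/m/ before /t/ (alveolar) → [n]
2 segments change.

2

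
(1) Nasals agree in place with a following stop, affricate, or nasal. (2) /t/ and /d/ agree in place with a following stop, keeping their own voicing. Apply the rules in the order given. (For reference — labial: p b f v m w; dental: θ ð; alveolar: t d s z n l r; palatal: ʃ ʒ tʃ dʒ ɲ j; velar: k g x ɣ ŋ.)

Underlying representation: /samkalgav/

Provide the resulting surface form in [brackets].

[saŋkalgav]

Rule 1: /m/ before /k/ (velar) → [ŋ]
After rule 1: saŋkalgav
Rule 2: no segment meets the rule's conditions; no change.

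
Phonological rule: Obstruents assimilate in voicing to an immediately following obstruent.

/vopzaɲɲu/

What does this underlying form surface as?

/p/ before /z/ (voiced) → [b]

[vobzaɲɲu]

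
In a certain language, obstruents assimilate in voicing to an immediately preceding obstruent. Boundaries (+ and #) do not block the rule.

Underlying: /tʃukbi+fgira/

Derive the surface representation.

[tʃukpi+fkira]

/b/ after /k/ (voiceless) → [p]
/g/ after /f/ (voiceless) → [k]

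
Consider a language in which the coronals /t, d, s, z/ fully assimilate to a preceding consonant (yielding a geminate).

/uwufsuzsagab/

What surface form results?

[uwuffuzzagab]

/s/ after /f/ → [f] (total assimilation)
/s/ after /z/ → [z] (total assimilation)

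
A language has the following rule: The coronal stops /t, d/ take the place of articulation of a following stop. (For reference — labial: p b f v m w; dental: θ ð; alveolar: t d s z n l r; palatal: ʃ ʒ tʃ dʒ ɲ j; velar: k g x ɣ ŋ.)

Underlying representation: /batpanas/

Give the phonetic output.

/t/ before /p/ (labial) → [p]

[bappanas]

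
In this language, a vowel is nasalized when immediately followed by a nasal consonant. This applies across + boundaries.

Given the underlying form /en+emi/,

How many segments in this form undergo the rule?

/e/ before nasal /n/ → [ẽ]
/e/ before nasal /m/ → [ẽ]
2 segments change.

2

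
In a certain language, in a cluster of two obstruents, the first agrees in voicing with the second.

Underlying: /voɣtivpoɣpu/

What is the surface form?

[voxtifpoxpu]

/ɣ/ before /t/ (voiceless) → [x]
/v/ before /p/ (voiceless) → [f]
/ɣ/ before /p/ (voiceless) → [x]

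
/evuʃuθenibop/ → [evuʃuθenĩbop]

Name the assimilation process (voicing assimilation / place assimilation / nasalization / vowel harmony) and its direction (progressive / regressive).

/i/→[ĩ].
Each target copies a feature from the preceding segment, so the direction is progressive.

nasalization, progressive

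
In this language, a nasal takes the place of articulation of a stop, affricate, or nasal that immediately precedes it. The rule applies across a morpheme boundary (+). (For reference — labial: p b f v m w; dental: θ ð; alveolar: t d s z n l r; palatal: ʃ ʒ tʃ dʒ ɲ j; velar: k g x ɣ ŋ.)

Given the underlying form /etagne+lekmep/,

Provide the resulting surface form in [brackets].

/n/ after /g/ (velar) → [ŋ]
/m/ after /k/ (velar) → [ŋ]

[etagŋe+lekŋep]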